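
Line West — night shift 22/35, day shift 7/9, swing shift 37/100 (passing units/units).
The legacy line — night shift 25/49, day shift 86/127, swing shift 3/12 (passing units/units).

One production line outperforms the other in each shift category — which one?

Line West

Night shift: Line West 22/35 = 62.9%, the legacy line 25/49 = 51.0% → Line West
Day shift: Line West 7/9 = 77.8%, the legacy line 86/127 = 67.7% → Line West
Swing shift: Line West 37/100 = 37.0%, the legacy line 3/12 = 25.0% → Line West
Line West has the higher rate in all 3 groups.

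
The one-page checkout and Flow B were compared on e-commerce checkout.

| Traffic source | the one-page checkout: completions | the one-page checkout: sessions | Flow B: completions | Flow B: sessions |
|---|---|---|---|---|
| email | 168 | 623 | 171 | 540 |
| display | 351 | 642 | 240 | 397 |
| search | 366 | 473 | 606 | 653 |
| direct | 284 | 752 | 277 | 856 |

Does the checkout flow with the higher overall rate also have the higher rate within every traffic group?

No

Email: the one-page checkout 168/623 = 27.0%, Flow B 171/540 = 31.7% → Flow B
Display: the one-page checkout 351/642 = 54.7%, Flow B 240/397 = 60.5% → Flow B
Search: the one-page checkout 366/473 = 77.4%, Flow B 606/653 = 92.8% → Flow B
Direct: the one-page checkout 284/752 = 37.8%, Flow B 277/856 = 32.4% → the one-page checkout
Overall: the one-page checkout 1169/2490 = 46.9%, Flow B 1294/2446 = 52.9% → Flow B
Neither sweeps: the one-page checkout wins 1 of 4 groups, Flow B wins 3. Flow B wins overall but not every group — no Simpson reversal.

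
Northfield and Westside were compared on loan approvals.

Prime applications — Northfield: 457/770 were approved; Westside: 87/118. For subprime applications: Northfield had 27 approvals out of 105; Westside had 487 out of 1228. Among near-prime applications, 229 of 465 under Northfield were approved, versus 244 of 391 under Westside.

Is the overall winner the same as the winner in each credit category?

No

Prime: Northfield 457/770 = 59.4%, Westside 87/118 = 73.7% → Westside
Subprime: Northfield 27/105 = 25.7%, Westside 487/1228 = 39.7% → Westside
Near-prime: Northfield 229/465 = 49.2%, Westside 244/391 = 62.4% → Westside
Overall: Northfield 713/1340 = 53.2%, Westside 818/1737 = 47.1% → Northfield
Westside wins each credit group but Northfield wins overall — the comparison reverses. Westside's applications skew toward subprime, which has a lower base rate.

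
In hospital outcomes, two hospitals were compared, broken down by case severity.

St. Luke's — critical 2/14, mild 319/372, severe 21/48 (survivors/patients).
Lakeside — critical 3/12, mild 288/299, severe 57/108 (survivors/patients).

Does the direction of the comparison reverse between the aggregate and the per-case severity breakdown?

No

Critical: St. Luke's 2/14 = 14.3%, Lakeside 3/12 = 25.0% → Lakeside
Mild: St. Luke's 319/372 = 85.8%, Lakeside 288/299 = 96.3% → Lakeside
Severe: St. Luke's 21/48 = 43.8%, Lakeside 57/108 = 52.8% → Lakeside
Overall: St. Luke's 342/434 = 78.8%, Lakeside 348/419 = 83.1% → Lakeside
Lakeside wins overall and in every case group — no reversal.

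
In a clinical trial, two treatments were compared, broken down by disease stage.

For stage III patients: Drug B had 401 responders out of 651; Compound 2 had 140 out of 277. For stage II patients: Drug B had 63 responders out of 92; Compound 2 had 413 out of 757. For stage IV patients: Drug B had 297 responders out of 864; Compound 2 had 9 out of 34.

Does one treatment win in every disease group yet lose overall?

Stage III: Drug B 401/651 = 61.6%, Compound 2 140/277 = 50.5% → Drug B
Stage II: Drug B 63/92 = 68.5%, Compound 2 413/757 = 54.6% → Drug B
Stage IV: Drug B 297/864 = 34.4%, Compound 2 9/34 = 26.5% → Drug B
Overall: Drug B 761/1607 = 47.4%, Compound 2 562/1068 = 52.6% → Compound 2
Drug B wins each disease group but Compound 2 wins overall — the comparison reverses. Drug B's patients skew toward stage IV, which has a lower base rate.

Yes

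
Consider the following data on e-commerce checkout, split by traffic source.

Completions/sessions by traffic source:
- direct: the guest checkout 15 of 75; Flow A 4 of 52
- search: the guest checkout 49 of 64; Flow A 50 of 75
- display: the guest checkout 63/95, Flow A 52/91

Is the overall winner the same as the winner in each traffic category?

Yes

Direct: the guest checkout 15/75 = 20.0%, Flow A 4/52 = 7.7% → the guest checkout
Search: the guest checkout 49/64 = 76.6%, Flow A 50/75 = 66.7% → the guest checkout
Display: the guest checkout 63/95 = 66.3%, Flow A 52/91 = 57.1% → the guest checkout
Overall: the guest checkout 127/234 = 54.3%, Flow A 106/218 = 48.6% → the guest checkout
The guest checkout wins overall and in every traffic group — no reversal.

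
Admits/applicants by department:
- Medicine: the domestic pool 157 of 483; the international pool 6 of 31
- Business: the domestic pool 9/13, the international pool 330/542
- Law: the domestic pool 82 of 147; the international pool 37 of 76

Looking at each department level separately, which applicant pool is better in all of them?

the domestic pool

Medicine: the domestic pool 157/483 = 32.5%, the international pool 6/31 = 19.4% → the domestic pool
Business: the domestic pool 9/13 = 69.2%, the international pool 330/542 = 60.9% → the domestic pool
Law: the domestic pool 82/147 = 55.8%, the international pool 37/76 = 48.7% → the domestic pool
The domestic pool has the higher rate in all 3 groups.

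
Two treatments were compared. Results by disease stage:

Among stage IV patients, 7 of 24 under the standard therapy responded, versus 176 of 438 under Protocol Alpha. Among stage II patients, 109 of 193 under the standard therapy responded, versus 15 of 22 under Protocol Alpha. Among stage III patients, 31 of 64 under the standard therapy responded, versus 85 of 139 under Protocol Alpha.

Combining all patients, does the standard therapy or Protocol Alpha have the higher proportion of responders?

Stage IV: the standard therapy 7/24 = 29.2%, Protocol Alpha 176/438 = 40.2% → Protocol Alpha
Stage II: the standard therapy 109/193 = 56.5%, Protocol Alpha 15/22 = 68.2% → Protocol Alpha
Stage III: the standard therapy 31/64 = 48.4%, Protocol Alpha 85/139 = 61.2% → Protocol Alpha
Overall: the standard therapy 147/281 = 52.3%, Protocol Alpha 276/599 = 46.1% → the standard therapy
(Protocol Alpha wins every disease group but the standard therapy wins overall — Protocol Alpha's patients skew toward the low-rate stage IV group.)

the standard therapy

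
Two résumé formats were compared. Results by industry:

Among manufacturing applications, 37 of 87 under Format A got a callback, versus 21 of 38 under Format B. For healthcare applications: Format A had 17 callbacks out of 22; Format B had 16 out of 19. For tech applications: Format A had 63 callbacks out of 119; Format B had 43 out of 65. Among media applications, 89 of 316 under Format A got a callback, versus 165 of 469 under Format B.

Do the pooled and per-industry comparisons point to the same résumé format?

Manufacturing: Format A 37/87 = 42.5%, Format B 21/38 = 55.3% → Format B
Healthcare: Format A 17/22 = 77.3%, Format B 16/19 = 84.2% → Format B
Tech: Format A 63/119 = 52.9%, Format B 43/65 = 66.2% → Format B
Media: Format A 89/316 = 28.2%, Format B 165/469 = 35.2% → Format B
Overall: Format A 206/544 = 37.9%, Format B 245/591 = 41.5% → Format B
Format B wins overall and in every industry group — no reversal.

Yes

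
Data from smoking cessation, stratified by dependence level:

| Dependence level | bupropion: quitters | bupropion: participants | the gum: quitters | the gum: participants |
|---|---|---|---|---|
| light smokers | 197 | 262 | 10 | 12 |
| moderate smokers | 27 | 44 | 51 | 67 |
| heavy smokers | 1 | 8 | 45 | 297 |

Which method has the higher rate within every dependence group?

Light smokers: bupropion 197/262 = 75.2%, the gum 10/12 = 83.3% → the gum
Moderate smokers: bupropion 27/44 = 61.4%, the gum 51/67 = 76.1% → the gum
Heavy smokers: bupropion 1/8 = 12.5%, the gum 45/297 = 15.2% → the gum
The gum has the higher rate in all 3 groups.

the gum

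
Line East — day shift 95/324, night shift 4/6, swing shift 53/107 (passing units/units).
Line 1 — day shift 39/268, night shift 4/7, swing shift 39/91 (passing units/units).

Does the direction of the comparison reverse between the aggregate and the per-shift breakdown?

Day shift: Line East 95/324 = 29.3%, Line 1 39/268 = 14.6% → Line East
Night shift: Line East 4/6 = 66.7%, Line 1 4/7 = 57.1% → Line East
Swing shift: Line East 53/107 = 49.5%, Line 1 39/91 = 42.9% → Line East
Overall: Line East 152/437 = 34.8%, Line 1 82/366 = 22.4% → Line East
Line East wins overall and in every shift group — no reversal.

No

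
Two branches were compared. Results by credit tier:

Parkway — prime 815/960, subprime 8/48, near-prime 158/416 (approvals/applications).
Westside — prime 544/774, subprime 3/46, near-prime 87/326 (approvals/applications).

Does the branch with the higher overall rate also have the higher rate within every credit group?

Prime: Parkway 815/960 = 84.9%, Westside 544/774 = 70.3% → Parkway
Subprime: Parkway 8/48 = 16.7%, Westside 3/46 = 6.5% → Parkway
Near-prime: Parkway 158/416 = 38.0%, Westside 87/326 = 26.7% → Parkway
Overall: Parkway 981/1424 = 68.9%, Westside 634/1146 = 55.3% → Parkway
Parkway wins overall and in every credit group — no reversal.

Yes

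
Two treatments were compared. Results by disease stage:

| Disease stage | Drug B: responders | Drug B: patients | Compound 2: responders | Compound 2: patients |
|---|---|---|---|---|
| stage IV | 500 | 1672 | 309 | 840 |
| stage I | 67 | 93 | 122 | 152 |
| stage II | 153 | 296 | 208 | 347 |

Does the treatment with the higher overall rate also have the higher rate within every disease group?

Stage IV: Drug B 500/1672 = 29.9%, Compound 2 309/840 = 36.8% → Compound 2
Stage I: Drug B 67/93 = 72.0%, Compound 2 122/152 = 80.3% → Compound 2
Stage II: Drug B 153/296 = 51.7%, Compound 2 208/347 = 59.9% → Compound 2
Overall: Drug B 720/2061 = 34.9%, Compound 2 639/1339 = 47.7% → Compound 2
Compound 2 wins overall and in every disease group — no reversal.

Yes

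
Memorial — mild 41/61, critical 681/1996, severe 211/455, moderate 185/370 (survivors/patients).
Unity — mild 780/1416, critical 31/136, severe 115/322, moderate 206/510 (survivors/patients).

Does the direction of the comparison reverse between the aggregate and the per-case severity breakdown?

Mild: Memorial 41/61 = 67.2%, Unity 780/1416 = 55.1% → Memorial
Critical: Memorial 681/1996 = 34.1%, Unity 31/136 = 22.8% → Memorial
Severe: Memorial 211/455 = 46.4%, Unity 115/322 = 35.7% → Memorial
Moderate: Memorial 185/370 = 50.0%, Unity 206/510 = 40.4% → Memorial
Overall: Memorial 1118/2882 = 38.8%, Unity 1132/2384 = 47.5% → Unity
Memorial wins each case group but Unity wins overall — the comparison reverses. Memorial's patients skew toward critical, which has a lower base rate.

Yes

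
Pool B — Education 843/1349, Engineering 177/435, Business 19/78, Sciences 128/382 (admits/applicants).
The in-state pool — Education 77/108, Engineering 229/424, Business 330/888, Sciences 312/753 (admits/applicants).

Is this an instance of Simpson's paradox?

Yes

Education: Pool B 843/1349 = 62.5%, the in-state pool 77/108 = 71.3% → the in-state pool
Engineering: Pool B 177/435 = 40.7%, the in-state pool 229/424 = 54.0% → the in-state pool
Business: Pool B 19/78 = 24.4%, the in-state pool 330/888 = 37.2% → the in-state pool
Sciences: Pool B 128/382 = 33.5%, the in-state pool 312/753 = 41.4% → the in-state pool
Overall: Pool B 1167/2244 = 52.0%, the in-state pool 948/2173 = 43.6% → Pool B
The in-state pool wins each department group but Pool B wins overall — the comparison reverses. The in-state pool's applicants skew toward Business, which has a lower base rate.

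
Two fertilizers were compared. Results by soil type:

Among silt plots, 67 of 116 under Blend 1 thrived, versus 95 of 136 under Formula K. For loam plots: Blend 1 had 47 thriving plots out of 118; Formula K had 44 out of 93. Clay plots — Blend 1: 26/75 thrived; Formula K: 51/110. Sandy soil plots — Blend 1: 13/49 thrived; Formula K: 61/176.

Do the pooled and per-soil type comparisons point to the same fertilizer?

Silt: Blend 1 67/116 = 57.8%, Formula K 95/136 = 69.9% → Formula K
Loam: Blend 1 47/118 = 39.8%, Formula K 44/93 = 47.3% → Formula K
Clay: Blend 1 26/75 = 34.7%, Formula K 51/110 = 46.4% → Formula K
Sandy soil: Blend 1 13/49 = 26.5%, Formula K 61/176 = 34.7% → Formula K
Overall: Blend 1 153/358 = 42.7%, Formula K 251/515 = 48.7% → Formula K
Formula K wins overall and in every soil group — no reversal.

Yes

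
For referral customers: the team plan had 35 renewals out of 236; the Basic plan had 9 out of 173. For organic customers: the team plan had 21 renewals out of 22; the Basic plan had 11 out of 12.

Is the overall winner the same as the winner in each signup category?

Yes

Referral: the team plan 35/236 = 14.8%, the Basic plan 9/173 = 5.2% → the team plan
Organic: the team plan 21/22 = 95.5%, the Basic plan 11/12 = 91.7% → the team plan
Overall: the team plan 56/258 = 21.7%, the Basic plan 20/185 = 10.8% → the team plan
The team plan wins overall and in every signup group — no reversal.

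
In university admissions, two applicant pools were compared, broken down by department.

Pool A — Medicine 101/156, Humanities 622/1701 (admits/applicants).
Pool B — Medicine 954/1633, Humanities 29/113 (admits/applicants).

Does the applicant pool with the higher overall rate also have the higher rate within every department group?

Medicine: Pool A 101/156 = 64.7%, Pool B 954/1633 = 58.4% → Pool A
Humanities: Pool A 622/1701 = 36.6%, Pool B 29/113 = 25.7% → Pool A
Overall: Pool A 723/1857 = 38.9%, Pool B 983/1746 = 56.3% → Pool B
Pool A wins each department group but Pool B wins overall — the comparison reverses. Pool A's applicants skew toward Humanities, which has a lower base rate.

No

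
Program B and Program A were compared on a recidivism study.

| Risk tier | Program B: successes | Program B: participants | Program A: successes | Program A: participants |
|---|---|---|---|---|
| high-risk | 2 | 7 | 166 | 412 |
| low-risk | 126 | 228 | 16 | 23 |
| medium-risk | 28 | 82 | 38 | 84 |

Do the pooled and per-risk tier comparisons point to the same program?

High-risk: Program B 2/7 = 28.6%, Program A 166/412 = 40.3% → Program A
Low-risk: Program B 126/228 = 55.3%, Program A 16/23 = 69.6% → Program A
Medium-risk: Program B 28/82 = 34.1%, Program A 38/84 = 45.2% → Program A
Overall: Program B 156/317 = 49.2%, Program A 220/519 = 42.4% → Program B
Program A wins each risk group but Program B wins overall — the comparison reverses. Program A's participants skew toward high-risk, which has a lower base rate.

No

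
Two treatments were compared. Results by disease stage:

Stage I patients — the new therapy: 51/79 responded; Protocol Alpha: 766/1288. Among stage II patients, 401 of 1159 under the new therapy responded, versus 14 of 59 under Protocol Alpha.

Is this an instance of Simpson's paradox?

Yes

Stage I: the new therapy 51/79 = 64.6%, Protocol Alpha 766/1288 = 59.5% → the new therapy
Stage II: the new therapy 401/1159 = 34.6%, Protocol Alpha 14/59 = 23.7% → the new therapy
Overall: the new therapy 452/1238 = 36.5%, Protocol Alpha 780/1347 = 57.9% → Protocol Alpha
The new therapy wins each disease group but Protocol Alpha wins overall — the comparison reverses. The new therapy's patients skew toward stage II, which has a lower base rate.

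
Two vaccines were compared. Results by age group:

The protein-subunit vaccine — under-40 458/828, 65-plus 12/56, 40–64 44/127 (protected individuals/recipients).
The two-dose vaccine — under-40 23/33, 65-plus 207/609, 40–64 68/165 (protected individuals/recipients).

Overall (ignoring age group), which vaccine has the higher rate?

the protein-subunit vaccine

Under-40: the protein-subunit vaccine 458/828 = 55.3%, the two-dose vaccine 23/33 = 69.7% → the two-dose vaccine
65-plus: the protein-subunit vaccine 12/56 = 21.4%, the two-dose vaccine 207/609 = 34.0% → the two-dose vaccine
40–64: the protein-subunit vaccine 44/127 = 34.6%, the two-dose vaccine 68/165 = 41.2% → the two-dose vaccine
Overall: the protein-subunit vaccine 514/1011 = 50.8%, the two-dose vaccine 298/807 = 36.9% → the protein-subunit vaccine
(The two-dose vaccine wins every age group but the protein-subunit vaccine wins overall — the two-dose vaccine's recipients skew toward the low-rate 65-plus group.)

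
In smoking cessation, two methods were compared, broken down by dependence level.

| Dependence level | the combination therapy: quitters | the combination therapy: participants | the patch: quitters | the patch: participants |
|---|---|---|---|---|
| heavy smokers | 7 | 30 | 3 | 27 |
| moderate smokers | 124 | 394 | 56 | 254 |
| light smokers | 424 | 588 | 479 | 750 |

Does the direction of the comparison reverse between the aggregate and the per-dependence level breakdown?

No

Heavy smokers: the combination therapy 7/30 = 23.3%, the patch 3/27 = 11.1% → the combination therapy
Moderate smokers: the combination therapy 124/394 = 31.5%, the patch 56/254 = 22.0% → the combination therapy
Light smokers: the combination therapy 424/588 = 72.1%, the patch 479/750 = 63.9% → the combination therapy
Overall: the combination therapy 555/1012 = 54.8%, the patch 538/1031 = 52.2% → the combination therapy
The combination therapy wins overall and in every dependence group — no reversal.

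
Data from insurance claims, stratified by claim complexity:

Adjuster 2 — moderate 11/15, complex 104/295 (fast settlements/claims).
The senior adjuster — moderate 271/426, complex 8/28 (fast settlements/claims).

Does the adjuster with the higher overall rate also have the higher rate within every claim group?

Moderate: Adjuster 2 11/15 = 73.3%, the senior adjuster 271/426 = 63.6% → Adjuster 2
Complex: Adjuster 2 104/295 = 35.3%, the senior adjuster 8/28 = 28.6% → Adjuster 2
Overall: Adjuster 2 115/310 = 37.1%, the senior adjuster 279/454 = 61.5% → the senior adjuster
Adjuster 2 wins each claim group but the senior adjuster wins overall — the comparison reverses. Adjuster 2's claims skew toward complex, which has a lower base rate.

No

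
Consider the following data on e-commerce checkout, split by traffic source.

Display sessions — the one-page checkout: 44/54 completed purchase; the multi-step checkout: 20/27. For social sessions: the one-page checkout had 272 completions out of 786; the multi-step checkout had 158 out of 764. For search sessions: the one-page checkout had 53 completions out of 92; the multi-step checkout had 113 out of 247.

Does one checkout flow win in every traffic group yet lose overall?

No

Display: the one-page checkout 44/54 = 81.5%, the multi-step checkout 20/27 = 74.1% → the one-page checkout
Social: the one-page checkout 272/786 = 34.6%, the multi-step checkout 158/764 = 20.7% → the one-page checkout
Search: the one-page checkout 53/92 = 57.6%, the multi-step checkout 113/247 = 45.7% → the one-page checkout
Overall: the one-page checkout 369/932 = 39.6%, the multi-step checkout 291/1038 = 28.0% → the one-page checkout
The one-page checkout wins overall and in every traffic group — no reversal.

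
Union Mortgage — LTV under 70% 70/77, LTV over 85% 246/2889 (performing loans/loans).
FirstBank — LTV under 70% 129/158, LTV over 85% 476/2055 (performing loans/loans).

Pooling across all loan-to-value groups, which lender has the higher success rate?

LTV under 70%: Union Mortgage 70/77 = 90.9%, FirstBank 129/158 = 81.6% → Union Mortgage
LTV over 85%: Union Mortgage 246/2889 = 8.5%, FirstBank 476/2055 = 23.2% → FirstBank
Overall: Union Mortgage 316/2966 = 10.7%, FirstBank 605/2213 = 27.3% → FirstBank
(Neither sweeps every loan-to-value group, but FirstBank has the higher pooled rate.)

FirstBank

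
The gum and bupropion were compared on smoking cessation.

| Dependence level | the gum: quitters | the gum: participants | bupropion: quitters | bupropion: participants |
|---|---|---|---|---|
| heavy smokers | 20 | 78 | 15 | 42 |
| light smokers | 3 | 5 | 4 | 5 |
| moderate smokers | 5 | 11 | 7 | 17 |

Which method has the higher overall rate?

bupropion

Heavy smokers: the gum 20/78 = 25.6%, bupropion 15/42 = 35.7% → bupropion
Light smokers: the gum 3/5 = 60.0%, bupropion 4/5 = 80.0% → bupropion
Moderate smokers: the gum 5/11 = 45.5%, bupropion 7/17 = 41.2% → the gum
Overall: the gum 28/94 = 29.8%, bupropion 26/64 = 40.6% → bupropion
(Neither sweeps every dependence group, but bupropion has the higher pooled rate.)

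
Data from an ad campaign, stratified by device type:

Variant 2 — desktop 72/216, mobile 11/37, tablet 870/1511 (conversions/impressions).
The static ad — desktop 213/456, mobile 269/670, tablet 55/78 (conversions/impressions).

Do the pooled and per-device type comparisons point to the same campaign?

Desktop: Variant 2 72/216 = 33.3%, the static ad 213/456 = 46.7% → the static ad
Mobile: Variant 2 11/37 = 29.7%, the static ad 269/670 = 40.1% → the static ad
Tablet: Variant 2 870/1511 = 57.6%, the static ad 55/78 = 70.5% → the static ad
Overall: Variant 2 953/1764 = 54.0%, the static ad 537/1204 = 44.6% → Variant 2
The static ad wins each device group but Variant 2 wins overall — the comparison reverses. The static ad's impressions skew toward mobile, which has a lower base rate.

No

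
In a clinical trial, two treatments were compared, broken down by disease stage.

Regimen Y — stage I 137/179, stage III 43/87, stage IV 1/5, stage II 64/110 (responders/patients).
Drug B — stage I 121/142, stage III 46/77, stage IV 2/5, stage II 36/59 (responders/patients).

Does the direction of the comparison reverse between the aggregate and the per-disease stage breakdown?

No

Stage I: Regimen Y 137/179 = 76.5%, Drug B 121/142 = 85.2% → Drug B
Stage III: Regimen Y 43/87 = 49.4%, Drug B 46/77 = 59.7% → Drug B
Stage IV: Regimen Y 1/5 = 20.0%, Drug B 2/5 = 40.0% → Drug B
Stage II: Regimen Y 64/110 = 58.2%, Drug B 36/59 = 61.0% → Drug B
Overall: Regimen Y 245/381 = 64.3%, Drug B 205/283 = 72.4% → Drug B
Drug B wins overall and in every disease group — no reversal.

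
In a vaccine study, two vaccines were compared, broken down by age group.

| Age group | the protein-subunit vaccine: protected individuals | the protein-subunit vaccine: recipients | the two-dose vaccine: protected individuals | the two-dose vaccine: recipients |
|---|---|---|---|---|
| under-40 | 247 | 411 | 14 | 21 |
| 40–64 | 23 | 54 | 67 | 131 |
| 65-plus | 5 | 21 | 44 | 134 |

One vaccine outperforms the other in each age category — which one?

Under-40: the protein-subunit vaccine 247/411 = 60.1%, the two-dose vaccine 14/21 = 66.7% → the two-dose vaccine
40–64: the protein-subunit vaccine 23/54 = 42.6%, the two-dose vaccine 67/131 = 51.1% → the two-dose vaccine
65-plus: the protein-subunit vaccine 5/21 = 23.8%, the two-dose vaccine 44/134 = 32.8% → the two-dose vaccine
The two-dose vaccine has the higher rate in all 3 groups.

the two-dose vaccine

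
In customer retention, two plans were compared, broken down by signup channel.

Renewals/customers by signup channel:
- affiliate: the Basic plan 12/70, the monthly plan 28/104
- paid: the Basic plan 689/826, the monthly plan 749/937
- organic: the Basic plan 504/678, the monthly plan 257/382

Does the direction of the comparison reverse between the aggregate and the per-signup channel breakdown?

Affiliate: the Basic plan 12/70 = 17.1%, the monthly plan 28/104 = 26.9% → the monthly plan
Paid: the Basic plan 689/826 = 83.4%, the monthly plan 749/937 = 79.9% → the Basic plan
Organic: the Basic plan 504/678 = 74.3%, the monthly plan 257/382 = 67.3% → the Basic plan
Overall: the Basic plan 1205/1574 = 76.6%, the monthly plan 1034/1423 = 72.7% → the Basic plan
Neither sweeps: the Basic plan wins 2 of 3 groups, the monthly plan wins 1. The Basic plan wins overall but not every group — no Simpson reversal.

No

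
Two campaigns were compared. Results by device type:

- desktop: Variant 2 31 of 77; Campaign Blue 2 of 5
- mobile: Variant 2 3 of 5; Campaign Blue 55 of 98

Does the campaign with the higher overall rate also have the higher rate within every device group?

Desktop: Variant 2 31/77 = 40.3%, Campaign Blue 2/5 = 40.0% → Variant 2
Mobile: Variant 2 3/5 = 60.0%, Campaign Blue 55/98 = 56.1% → Variant 2
Overall: Variant 2 34/82 = 41.5%, Campaign Blue 57/103 = 55.3% → Campaign Blue
Variant 2 wins each device group but Campaign Blue wins overall — the comparison reverses. Variant 2's impressions skew toward desktop, which has a lower base rate.

No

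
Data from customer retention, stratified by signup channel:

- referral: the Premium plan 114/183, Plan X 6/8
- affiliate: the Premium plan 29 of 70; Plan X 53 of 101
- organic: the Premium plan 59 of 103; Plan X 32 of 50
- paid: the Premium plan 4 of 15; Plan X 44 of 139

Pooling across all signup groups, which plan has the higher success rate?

Referral: the Premium plan 114/183 = 62.3%, Plan X 6/8 = 75.0% → Plan X
Affiliate: the Premium plan 29/70 = 41.4%, Plan X 53/101 = 52.5% → Plan X
Organic: the Premium plan 59/103 = 57.3%, Plan X 32/50 = 64.0% → Plan X
Paid: the Premium plan 4/15 = 26.7%, Plan X 44/139 = 31.7% → Plan X
Overall: the Premium plan 206/371 = 55.5%, Plan X 135/298 = 45.3% → the Premium plan
(Plan X wins every signup group but the Premium plan wins overall — Plan X's customers skew toward the low-rate paid group.)

the Premium plan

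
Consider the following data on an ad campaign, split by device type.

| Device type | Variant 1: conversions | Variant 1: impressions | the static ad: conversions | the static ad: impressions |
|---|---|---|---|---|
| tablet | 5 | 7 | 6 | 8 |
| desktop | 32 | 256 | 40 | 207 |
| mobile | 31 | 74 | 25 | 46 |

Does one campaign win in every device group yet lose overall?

No

Tablet: Variant 1 5/7 = 71.4%, the static ad 6/8 = 75.0% → the static ad
Desktop: Variant 1 32/256 = 12.5%, the static ad 40/207 = 19.3% → the static ad
Mobile: Variant 1 31/74 = 41.9%, the static ad 25/46 = 54.3% → the static ad
Overall: Variant 1 68/337 = 20.2%, the static ad 71/261 = 27.2% → the static ad
The static ad wins overall and in every device group — no reversal.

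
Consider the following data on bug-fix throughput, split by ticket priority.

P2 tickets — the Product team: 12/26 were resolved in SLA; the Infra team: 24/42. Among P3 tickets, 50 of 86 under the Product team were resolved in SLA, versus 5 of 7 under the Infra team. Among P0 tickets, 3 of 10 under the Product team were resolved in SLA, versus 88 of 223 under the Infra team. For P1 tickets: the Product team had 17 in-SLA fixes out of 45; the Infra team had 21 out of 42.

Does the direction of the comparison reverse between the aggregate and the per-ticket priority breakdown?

Yes

P2: the Product team 12/26 = 46.2%, the Infra team 24/42 = 57.1% → the Infra team
P3: the Product team 50/86 = 58.1%, the Infra team 5/7 = 71.4% → the Infra team
P0: the Product team 3/10 = 30.0%, the Infra team 88/223 = 39.5% → the Infra team
P1: the Product team 17/45 = 37.8%, the Infra team 21/42 = 50.0% → the Infra team
Overall: the Product team 82/167 = 49.1%, the Infra team 138/314 = 43.9% → the Product team
The Infra team wins each ticket group but the Product team wins overall — the comparison reverses. The Infra team's tickets skew toward P0, which has a lower base rate.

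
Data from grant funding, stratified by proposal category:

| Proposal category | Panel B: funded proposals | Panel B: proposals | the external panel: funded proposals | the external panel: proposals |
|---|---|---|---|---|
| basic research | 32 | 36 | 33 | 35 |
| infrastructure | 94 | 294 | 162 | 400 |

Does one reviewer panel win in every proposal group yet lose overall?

No

Basic research: Panel B 32/36 = 88.9%, the external panel 33/35 = 94.3% → the external panel
Infrastructure: Panel B 94/294 = 32.0%, the external panel 162/400 = 40.5% → the external panel
Overall: Panel B 126/330 = 38.2%, the external panel 195/435 = 44.8% → the external panel
The external panel wins overall and in every proposal group — no reversal.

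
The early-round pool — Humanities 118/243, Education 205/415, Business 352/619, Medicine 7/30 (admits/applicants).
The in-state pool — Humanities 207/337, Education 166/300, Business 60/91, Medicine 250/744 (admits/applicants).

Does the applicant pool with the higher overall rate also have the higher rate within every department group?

Humanities: the early-round pool 118/243 = 48.6%, the in-state pool 207/337 = 61.4% → the in-state pool
Education: the early-round pool 205/415 = 49.4%, the in-state pool 166/300 = 55.3% → the in-state pool
Business: the early-round pool 352/619 = 56.9%, the in-state pool 60/91 = 65.9% → the in-state pool
Medicine: the early-round pool 7/30 = 23.3%, the in-state pool 250/744 = 33.6% → the in-state pool
Overall: the early-round pool 682/1307 = 52.2%, the in-state pool 683/1472 = 46.4% → the early-round pool
The in-state pool wins each department group but the early-round pool wins overall — the comparison reverses. The in-state pool's applicants skew toward Medicine, which has a lower base rate.

No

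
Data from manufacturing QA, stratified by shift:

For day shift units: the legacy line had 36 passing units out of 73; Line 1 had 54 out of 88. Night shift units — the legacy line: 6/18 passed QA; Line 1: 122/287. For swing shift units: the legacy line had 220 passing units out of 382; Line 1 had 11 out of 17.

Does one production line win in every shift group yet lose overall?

Day shift: the legacy line 36/73 = 49.3%, Line 1 54/88 = 61.4% → Line 1
Night shift: the legacy line 6/18 = 33.3%, Line 1 122/287 = 42.5% → Line 1
Swing shift: the legacy line 220/382 = 57.6%, Line 1 11/17 = 64.7% → Line 1
Overall: the legacy line 262/473 = 55.4%, Line 1 187/392 = 47.7% → the legacy line
Line 1 wins each shift group but the legacy line wins overall — the comparison reverses. Line 1's units skew toward night shift, which has a lower base rate.

Yes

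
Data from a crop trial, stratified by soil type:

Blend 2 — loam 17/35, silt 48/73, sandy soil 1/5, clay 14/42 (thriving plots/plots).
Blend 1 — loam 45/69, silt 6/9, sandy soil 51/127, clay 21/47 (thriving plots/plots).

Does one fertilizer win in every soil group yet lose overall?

Loam: Blend 2 17/35 = 48.6%, Blend 1 45/69 = 65.2% → Blend 1
Silt: Blend 2 48/73 = 65.8%, Blend 1 6/9 = 66.7% → Blend 1
Sandy soil: Blend 2 1/5 = 20.0%, Blend 1 51/127 = 40.2% → Blend 1
Clay: Blend 2 14/42 = 33.3%, Blend 1 21/47 = 44.7% → Blend 1
Overall: Blend 2 80/155 = 51.6%, Blend 1 123/252 = 48.8% → Blend 2
Blend 1 wins each soil group but Blend 2 wins overall — the comparison reverses. Blend 1's plots skew toward sandy soil, which has a lower base rate.

Yes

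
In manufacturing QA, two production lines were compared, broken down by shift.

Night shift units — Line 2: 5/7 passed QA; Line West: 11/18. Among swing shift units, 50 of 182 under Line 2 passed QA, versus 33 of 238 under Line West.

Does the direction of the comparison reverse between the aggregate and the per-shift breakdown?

Night shift: Line 2 5/7 = 71.4%, Line West 11/18 = 61.1% → Line 2
Swing shift: Line 2 50/182 = 27.5%, Line West 33/238 = 13.9% → Line 2
Overall: Line 2 55/189 = 29.1%, Line West 44/256 = 17.2% → Line 2
Line 2 wins overall and in every shift group — no reversal.

No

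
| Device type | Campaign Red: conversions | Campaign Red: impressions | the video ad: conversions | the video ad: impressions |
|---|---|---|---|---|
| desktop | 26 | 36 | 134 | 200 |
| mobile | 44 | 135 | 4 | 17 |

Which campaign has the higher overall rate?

the video ad

Desktop: Campaign Red 26/36 = 72.2%, the video ad 134/200 = 67.0% → Campaign Red
Mobile: Campaign Red 44/135 = 32.6%, the video ad 4/17 = 23.5% → Campaign Red
Overall: Campaign Red 70/171 = 40.9%, the video ad 138/217 = 63.6% → the video ad
(Campaign Red wins every device group but the video ad wins overall — Campaign Red's impressions skew toward the low-rate mobile group.)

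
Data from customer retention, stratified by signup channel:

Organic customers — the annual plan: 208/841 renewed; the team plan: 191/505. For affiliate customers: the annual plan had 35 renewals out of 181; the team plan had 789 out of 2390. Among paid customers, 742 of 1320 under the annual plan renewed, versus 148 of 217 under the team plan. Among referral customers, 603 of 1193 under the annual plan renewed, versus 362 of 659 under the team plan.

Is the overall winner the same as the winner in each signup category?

Organic: the annual plan 208/841 = 24.7%, the team plan 191/505 = 37.8% → the team plan
Affiliate: the annual plan 35/181 = 19.3%, the team plan 789/2390 = 33.0% → the team plan
Paid: the annual plan 742/1320 = 56.2%, the team plan 148/217 = 68.2% → the team plan
Referral: the annual plan 603/1193 = 50.5%, the team plan 362/659 = 54.9% → the team plan
Overall: the annual plan 1588/3535 = 44.9%, the team plan 1490/3771 = 39.5% → the annual plan
The team plan wins each signup group but the annual plan wins overall — the comparison reverses. The team plan's customers skew toward affiliate, which has a lower base rate.

No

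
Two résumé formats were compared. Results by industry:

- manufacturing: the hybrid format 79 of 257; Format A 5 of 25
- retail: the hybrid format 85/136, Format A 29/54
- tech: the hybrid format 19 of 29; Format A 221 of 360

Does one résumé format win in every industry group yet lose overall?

Yes

Manufacturing: the hybrid format 79/257 = 30.7%, Format A 5/25 = 20.0% → the hybrid format
Retail: the hybrid format 85/136 = 62.5%, Format A 29/54 = 53.7% → the hybrid format
Tech: the hybrid format 19/29 = 65.5%, Format A 221/360 = 61.4% → the hybrid format
Overall: the hybrid format 183/422 = 43.4%, Format A 255/439 = 58.1% → Format A
The hybrid format wins each industry group but Format A wins overall — the comparison reverses. The hybrid format's applications skew toward manufacturing, which has a lower base rate.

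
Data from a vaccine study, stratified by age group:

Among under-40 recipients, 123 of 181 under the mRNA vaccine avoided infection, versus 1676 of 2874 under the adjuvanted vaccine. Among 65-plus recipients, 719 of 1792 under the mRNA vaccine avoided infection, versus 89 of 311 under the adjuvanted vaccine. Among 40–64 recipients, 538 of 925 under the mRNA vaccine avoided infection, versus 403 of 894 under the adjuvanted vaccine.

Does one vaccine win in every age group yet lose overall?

Under-40: the mRNA vaccine 123/181 = 68.0%, the adjuvanted vaccine 1676/2874 = 58.3% → the mRNA vaccine
65-plus: the mRNA vaccine 719/1792 = 40.1%, the adjuvanted vaccine 89/311 = 28.6% → the mRNA vaccine
40–64: the mRNA vaccine 538/925 = 58.2%, the adjuvanted vaccine 403/894 = 45.1% → the mRNA vaccine
Overall: the mRNA vaccine 1380/2898 = 47.6%, the adjuvanted vaccine 2168/4079 = 53.2% → the adjuvanted vaccine
The mRNA vaccine wins each age group but the adjuvanted vaccine wins overall — the comparison reverses. The mRNA vaccine's recipients skew toward 65-plus, which has a lower base rate.

Yes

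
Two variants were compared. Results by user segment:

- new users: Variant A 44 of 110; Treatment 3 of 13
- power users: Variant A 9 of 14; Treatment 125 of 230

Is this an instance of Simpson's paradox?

Yes

New users: Variant A 44/110 = 40.0%, Treatment 3/13 = 23.1% → Variant A
Power users: Variant A 9/14 = 64.3%, Treatment 125/230 = 54.3% → Variant A
Overall: Variant A 53/124 = 42.7%, Treatment 128/243 = 52.7% → Treatment
Variant A wins each user group but Treatment wins overall — the comparison reverses. Variant A's views skew toward new users, which has a lower base rate.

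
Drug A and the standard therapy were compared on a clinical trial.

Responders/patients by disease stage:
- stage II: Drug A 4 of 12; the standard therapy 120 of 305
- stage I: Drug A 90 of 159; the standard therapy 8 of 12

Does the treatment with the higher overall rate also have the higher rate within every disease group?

Stage II: Drug A 4/12 = 33.3%, the standard therapy 120/305 = 39.3% → the standard therapy
Stage I: Drug A 90/159 = 56.6%, the standard therapy 8/12 = 66.7% → the standard therapy
Overall: Drug A 94/171 = 55.0%, the standard therapy 128/317 = 40.4% → Drug A
The standard therapy wins each disease group but Drug A wins overall — the comparison reverses. The standard therapy's patients skew toward stage II, which has a lower base rate.

No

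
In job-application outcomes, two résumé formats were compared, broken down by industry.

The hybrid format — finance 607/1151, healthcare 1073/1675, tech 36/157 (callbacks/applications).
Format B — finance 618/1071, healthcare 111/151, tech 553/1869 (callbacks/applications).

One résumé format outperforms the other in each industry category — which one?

Format B

Finance: the hybrid format 607/1151 = 52.7%, Format B 618/1071 = 57.7% → Format B
Healthcare: the hybrid format 1073/1675 = 64.1%, Format B 111/151 = 73.5% → Format B
Tech: the hybrid format 36/157 = 22.9%, Format B 553/1869 = 29.6% → Format B
Format B has the higher rate in all 3 groups.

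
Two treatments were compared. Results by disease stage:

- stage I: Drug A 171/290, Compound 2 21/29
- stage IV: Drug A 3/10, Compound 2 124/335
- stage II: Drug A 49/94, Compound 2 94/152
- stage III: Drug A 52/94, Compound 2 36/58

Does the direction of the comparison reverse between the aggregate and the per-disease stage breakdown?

Stage I: Drug A 171/290 = 59.0%, Compound 2 21/29 = 72.4% → Compound 2
Stage IV: Drug A 3/10 = 30.0%, Compound 2 124/335 = 37.0% → Compound 2
Stage II: Drug A 49/94 = 52.1%, Compound 2 94/152 = 61.8% → Compound 2
Stage III: Drug A 52/94 = 55.3%, Compound 2 36/58 = 62.1% → Compound 2
Overall: Drug A 275/488 = 56.4%, Compound 2 275/574 = 47.9% → Drug A
Compound 2 wins each disease group but Drug A wins overall — the comparison reverses. Compound 2's patients skew toward stage IV, which has a lower base rate.

Yes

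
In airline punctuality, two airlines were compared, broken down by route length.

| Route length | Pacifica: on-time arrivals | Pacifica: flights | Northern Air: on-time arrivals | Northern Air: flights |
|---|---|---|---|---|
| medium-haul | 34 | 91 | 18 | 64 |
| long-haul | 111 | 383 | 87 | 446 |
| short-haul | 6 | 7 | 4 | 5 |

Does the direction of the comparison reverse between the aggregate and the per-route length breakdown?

Medium-haul: Pacifica 34/91 = 37.4%, Northern Air 18/64 = 28.1% → Pacifica
Long-haul: Pacifica 111/383 = 29.0%, Northern Air 87/446 = 19.5% → Pacifica
Short-haul: Pacifica 6/7 = 85.7%, Northern Air 4/5 = 80.0% → Pacifica
Overall: Pacifica 151/481 = 31.4%, Northern Air 109/515 = 21.2% → Pacifica
Pacifica wins overall and in every route group — no reversal.

No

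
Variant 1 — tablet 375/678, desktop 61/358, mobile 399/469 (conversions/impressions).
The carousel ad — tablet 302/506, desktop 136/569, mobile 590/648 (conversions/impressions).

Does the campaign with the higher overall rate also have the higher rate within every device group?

Tablet: Variant 1 375/678 = 55.3%, the carousel ad 302/506 = 59.7% → the carousel ad
Desktop: Variant 1 61/358 = 17.0%, the carousel ad 136/569 = 23.9% → the carousel ad
Mobile: Variant 1 399/469 = 85.1%, the carousel ad 590/648 = 91.0% → the carousel ad
Overall: Variant 1 835/1505 = 55.5%, the carousel ad 1028/1723 = 59.7% → the carousel ad
The carousel ad wins overall and in every device group — no reversal.

Yes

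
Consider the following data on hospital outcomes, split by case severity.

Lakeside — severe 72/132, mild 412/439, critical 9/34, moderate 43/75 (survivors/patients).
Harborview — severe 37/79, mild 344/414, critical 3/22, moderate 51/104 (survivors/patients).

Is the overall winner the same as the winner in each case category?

Yes

Severe: Lakeside 72/132 = 54.5%, Harborview 37/79 = 46.8% → Lakeside
Mild: Lakeside 412/439 = 93.8%, Harborview 344/414 = 83.1% → Lakeside
Critical: Lakeside 9/34 = 26.5%, Harborview 3/22 = 13.6% → Lakeside
Moderate: Lakeside 43/75 = 57.3%, Harborview 51/104 = 49.0% → Lakeside
Overall: Lakeside 536/680 = 78.8%, Harborview 435/619 = 70.3% → Lakeside
Lakeside wins overall and in every case group — no reversal.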